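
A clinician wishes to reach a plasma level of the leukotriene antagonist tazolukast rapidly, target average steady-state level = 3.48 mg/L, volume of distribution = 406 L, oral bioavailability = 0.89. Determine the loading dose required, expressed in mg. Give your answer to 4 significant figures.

1588 mg

LD = Css × Vd / F = 3.48 × 406 / 0.89 = 1588 mg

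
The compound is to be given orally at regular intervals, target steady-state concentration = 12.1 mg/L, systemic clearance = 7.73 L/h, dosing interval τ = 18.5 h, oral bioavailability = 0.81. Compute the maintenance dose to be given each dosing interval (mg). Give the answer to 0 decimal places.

2136 mg

At steady state, F × (Dose/τ) = Css × CL.
Dose = Css × CL × τ / F = 12.1 × 7.730 × 18.5 / 0.81 = 2136 mg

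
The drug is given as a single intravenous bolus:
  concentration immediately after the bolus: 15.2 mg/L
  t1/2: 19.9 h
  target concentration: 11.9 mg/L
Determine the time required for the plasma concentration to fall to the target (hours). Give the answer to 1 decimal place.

k = ln2 / t½ = 0.693147 / 19.9 = 0.03483 h⁻¹
t = ln(C₀ / C) / k = ln(15.20 / 11.9) / 0.03483
  = ln(1.277) / 0.03483 = 0.2445 / 0.03483 = 7.020 h

7.0 h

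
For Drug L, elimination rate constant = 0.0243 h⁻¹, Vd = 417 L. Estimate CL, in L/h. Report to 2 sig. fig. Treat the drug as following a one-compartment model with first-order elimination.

10 L/h

CL = k × Vd = 0.0243 × 417 = 10.13 L/h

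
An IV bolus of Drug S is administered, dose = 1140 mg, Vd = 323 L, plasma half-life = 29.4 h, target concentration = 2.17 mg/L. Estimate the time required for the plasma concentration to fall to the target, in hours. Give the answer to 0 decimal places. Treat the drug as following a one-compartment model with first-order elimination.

C₀ = Dose / Vd = 1140 / 323 = 3.529 mg/L
k = ln2 / t½ = 0.693147 / 29.4 = 0.02358 h⁻¹
t = ln(C₀ / C) / k = ln(3.529 / 2.17) / 0.02358
  = ln(1.626) / 0.02358 = 0.4861 / 0.02358 = 20.61 h

21 h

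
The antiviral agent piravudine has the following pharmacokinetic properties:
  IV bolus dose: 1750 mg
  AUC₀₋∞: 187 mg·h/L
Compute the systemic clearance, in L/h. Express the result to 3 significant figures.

CL = Dose / AUC = 1750 / 187 = 9.358 L/h

9.36 L/h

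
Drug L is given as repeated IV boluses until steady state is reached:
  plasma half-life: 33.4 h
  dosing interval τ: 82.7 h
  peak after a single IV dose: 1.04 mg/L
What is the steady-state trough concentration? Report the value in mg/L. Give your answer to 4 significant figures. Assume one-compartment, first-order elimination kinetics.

0.2279 mg/L

k = ln2 / t½ = 0.693147 / 33.4 = 0.02075 h⁻¹
e^(−kτ) = e^(−0.02075 × 82.7) = 0.1798
Accumulation ratio R = 1 / (1 − e^(−kτ)) = 1 / (1 − 0.1798) = 1.219
Steady-state trough = C₀ × R × e^(−kτ) = 1.04 × 1.219 × 0.1798 = 0.2279 mg/L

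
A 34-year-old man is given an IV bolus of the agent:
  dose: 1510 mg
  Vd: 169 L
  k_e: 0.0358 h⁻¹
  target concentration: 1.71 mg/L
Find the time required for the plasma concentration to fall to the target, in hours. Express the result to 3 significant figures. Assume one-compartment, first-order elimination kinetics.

46.2 h

C₀ = Dose / Vd = 1510 / 169 = 8.935 mg/L
t = ln(C₀ / C) / k = ln(8.935 / 1.71) / 0.03580
  = ln(5.225) / 0.03580 = 1.653 / 0.03580 = 46.17 h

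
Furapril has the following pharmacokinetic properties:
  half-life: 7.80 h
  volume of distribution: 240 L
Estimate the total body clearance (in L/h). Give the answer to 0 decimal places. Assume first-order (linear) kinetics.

21 L/h

k = ln2 / t½ = 0.693147 / 7.80 = 0.08887 h⁻¹
CL = k × Vd = 0.08887 × 240 = 21.33 L/h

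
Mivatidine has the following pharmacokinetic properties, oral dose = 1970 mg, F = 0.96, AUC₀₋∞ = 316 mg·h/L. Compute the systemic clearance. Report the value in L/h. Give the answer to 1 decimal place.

6.0 L/h

CL = F·Dose / AUC = 0.96 × 1970 / 316 = 5.985 L/h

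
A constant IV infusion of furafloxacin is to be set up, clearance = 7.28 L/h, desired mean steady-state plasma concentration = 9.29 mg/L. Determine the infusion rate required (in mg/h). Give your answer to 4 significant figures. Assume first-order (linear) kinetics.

At steady state, infusion rate R₀ = Css × CL = 9.29 × 7.280 = 67.63 mg/h

67.63 mg/h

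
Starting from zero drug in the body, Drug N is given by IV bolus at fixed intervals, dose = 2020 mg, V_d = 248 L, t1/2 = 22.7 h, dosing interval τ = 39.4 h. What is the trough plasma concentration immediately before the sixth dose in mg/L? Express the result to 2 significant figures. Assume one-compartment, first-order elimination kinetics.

3.5 mg/L

C₀ per dose = Dose / Vd = 2020 / 248 = 8.145 mg/L
k = ln2 / t½ = 0.693147 / 22.7 = 0.03054 h⁻¹
Fraction remaining after one interval: r = e^(−kτ) = e^(−0.03054 × 39.4) = 0.3002
Before dose 6, 5 doses have been given (aged 1τ, 2τ, 3τ, 4τ, 5τ).
C_trough = C₀ × (r + r² + … + r^5) = C₀ × r(1−r^5)/(1−r)
        = 8.145 × 0.3002 × (1 − 0.002438) / (1 − 0.3002) = 3.486 mg/L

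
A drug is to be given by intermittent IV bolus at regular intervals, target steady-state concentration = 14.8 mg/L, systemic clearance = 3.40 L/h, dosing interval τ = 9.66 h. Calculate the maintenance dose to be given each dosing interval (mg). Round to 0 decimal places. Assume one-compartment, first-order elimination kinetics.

At steady state, Dose/τ = Css × CL.
Dose = Css × CL × τ = 14.8 × 3.400 × 9.66 = 486.1 mg

486 mg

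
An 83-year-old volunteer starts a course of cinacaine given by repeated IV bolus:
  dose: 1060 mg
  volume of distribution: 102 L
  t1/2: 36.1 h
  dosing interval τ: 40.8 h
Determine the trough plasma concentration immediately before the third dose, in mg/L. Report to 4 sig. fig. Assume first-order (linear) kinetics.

6.917 mg/L

C₀ per dose = Dose / Vd = 1060 / 102 = 10.39 mg/L
k = ln2 / t½ = 0.693147 / 36.1 = 0.01920 h⁻¹
Fraction remaining after one interval: r = e^(−kτ) = e^(−0.01920 × 40.8) = 0.4569
Before dose 3, 2 doses have been given (aged 1τ, 2τ).
C_trough = C₀ × (r + r²) = 10.39 × (0.4569 + 0.2088) = 6.917 mg/L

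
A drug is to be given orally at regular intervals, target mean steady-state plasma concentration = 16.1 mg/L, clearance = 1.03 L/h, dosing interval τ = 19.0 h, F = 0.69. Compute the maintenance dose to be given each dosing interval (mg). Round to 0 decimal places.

At steady state, F × (Dose/τ) = Css × CL.
Dose = Css × CL × τ / F = 16.1 × 1.030 × 19.0 / 0.69 = 456.6 mg

457 mg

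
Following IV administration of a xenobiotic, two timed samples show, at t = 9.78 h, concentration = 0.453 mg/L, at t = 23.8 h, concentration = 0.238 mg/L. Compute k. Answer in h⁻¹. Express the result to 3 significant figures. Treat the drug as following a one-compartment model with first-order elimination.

k = ln(C₁/C₂) / (t₂ − t₁) = ln(0.453/0.238) / (23.8 − 9.78)
  = 0.6436 / 14.02 = 0.04591 h⁻¹

0.0459 h⁻¹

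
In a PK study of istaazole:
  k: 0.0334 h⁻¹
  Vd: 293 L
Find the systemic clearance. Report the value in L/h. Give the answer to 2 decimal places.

CL = k × Vd = 0.0334 × 293 = 9.786 L/h

9.79 L/h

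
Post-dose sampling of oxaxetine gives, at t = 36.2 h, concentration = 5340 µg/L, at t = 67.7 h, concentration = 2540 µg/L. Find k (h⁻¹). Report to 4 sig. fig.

k = ln(C₁/C₂) / (t₂ − t₁) = ln(5340/2540) / (67.7 − 36.2)
  = 0.7431 / 31.50 = 0.02359 h⁻¹

0.02359 h⁻¹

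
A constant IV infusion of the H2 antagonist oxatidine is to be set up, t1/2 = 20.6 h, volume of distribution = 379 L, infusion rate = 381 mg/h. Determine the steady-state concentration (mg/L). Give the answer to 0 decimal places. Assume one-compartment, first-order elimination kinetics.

k = ln2 / t½ = 0.693147 / 20.6 = 0.03365 h⁻¹
CL = k × Vd = 0.03365 × 379 = 12.75 L/h
At steady state Css = R₀ / CL = 381 / 12.75 = 29.88 mg/L

30 mg/L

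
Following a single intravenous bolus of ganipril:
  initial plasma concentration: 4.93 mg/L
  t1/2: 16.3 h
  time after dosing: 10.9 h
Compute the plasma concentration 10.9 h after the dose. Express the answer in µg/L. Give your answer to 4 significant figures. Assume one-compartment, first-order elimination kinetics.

k = ln2 / t½ = 0.693147 / 16.3 = 0.04252 h⁻¹
C = C₀ · e^(−k·t) = 4.930 × e^(−0.04252 × 10.9)
  = 4.930 × 0.6291 = 3.101 mg/L
Convert: 3.101 mg/L × 1000 = 3101 µg/L

3101 µg/L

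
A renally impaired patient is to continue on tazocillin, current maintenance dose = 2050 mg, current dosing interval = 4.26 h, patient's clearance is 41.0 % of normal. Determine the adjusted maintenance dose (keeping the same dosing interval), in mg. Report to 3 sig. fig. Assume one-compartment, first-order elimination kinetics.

841 mg

To keep the same average steady-state level, dosing rate must scale with clearance.
CL ratio = 41.0 / 100 = 0.4100
New dose (same interval) = 2050 × 0.4100 = 840.5 mg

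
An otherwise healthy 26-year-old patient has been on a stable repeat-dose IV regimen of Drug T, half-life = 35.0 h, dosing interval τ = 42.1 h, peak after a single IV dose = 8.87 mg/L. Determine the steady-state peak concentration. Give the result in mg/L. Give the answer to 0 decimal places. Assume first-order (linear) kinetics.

k = ln2 / t½ = 0.693147 / 35.0 = 0.01980 h⁻¹
e^(−kτ) = e^(−0.01980 × 42.1) = 0.4345
Accumulation ratio R = 1 / (1 − e^(−kτ)) = 1 / (1 − 0.4345) = 1.768
Steady-state peak = C₀ × R = 8.87 × 1.768 = 15.68 mg/L

16 mg/L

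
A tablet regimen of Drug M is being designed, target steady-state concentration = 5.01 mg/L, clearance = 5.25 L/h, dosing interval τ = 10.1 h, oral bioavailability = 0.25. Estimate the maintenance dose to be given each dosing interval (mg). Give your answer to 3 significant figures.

At steady state, F × (Dose/τ) = Css × CL.
Dose = Css × CL × τ / F = 5.01 × 5.250 × 10.1 / 0.25 = 1063 mg

1060 mg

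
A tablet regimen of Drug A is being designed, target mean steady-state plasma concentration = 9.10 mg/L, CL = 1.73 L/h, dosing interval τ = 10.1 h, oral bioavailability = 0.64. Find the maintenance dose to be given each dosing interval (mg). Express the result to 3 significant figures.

At steady state, F × (Dose/τ) = Css × CL.
Dose = Css × CL × τ / F = 9.10 × 1.730 × 10.1 / 0.64 = 248.4 mg

248 mg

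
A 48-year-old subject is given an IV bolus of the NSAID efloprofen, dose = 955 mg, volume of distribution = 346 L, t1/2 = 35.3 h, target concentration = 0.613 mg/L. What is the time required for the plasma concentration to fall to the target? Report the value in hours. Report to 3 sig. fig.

76.6 h

C₀ = Dose / Vd = 955.0 / 346 = 2.760 mg/L
k = ln2 / t½ = 0.693147 / 35.3 = 0.01964 h⁻¹
t = ln(C₀ / C) / k = ln(2.760 / 0.613) / 0.01964
  = ln(4.502) / 0.01964 = 1.505 / 0.01964 = 76.63 h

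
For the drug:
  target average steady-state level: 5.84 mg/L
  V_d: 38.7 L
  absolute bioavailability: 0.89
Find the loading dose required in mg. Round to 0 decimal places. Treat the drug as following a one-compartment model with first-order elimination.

254 mg

LD = Css × Vd / F = 5.84 × 38.7 / 0.89 = 253.9 mg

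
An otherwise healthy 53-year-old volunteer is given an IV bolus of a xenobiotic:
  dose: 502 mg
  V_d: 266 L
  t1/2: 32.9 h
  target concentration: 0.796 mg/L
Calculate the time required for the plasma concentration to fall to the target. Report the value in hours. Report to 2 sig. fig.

C₀ = Dose / Vd = 502.0 / 266 = 1.887 mg/L
k = ln2 / t½ = 0.693147 / 32.9 = 0.02107 h⁻¹
t = ln(C₀ / C) / k = ln(1.887 / 0.796) / 0.02107
  = ln(2.371) / 0.02107 = 0.8633 / 0.02107 = 40.97 h

41 h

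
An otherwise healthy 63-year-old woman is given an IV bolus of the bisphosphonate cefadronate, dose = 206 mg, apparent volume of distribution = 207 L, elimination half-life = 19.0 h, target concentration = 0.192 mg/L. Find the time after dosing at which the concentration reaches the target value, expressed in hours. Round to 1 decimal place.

45.1 h

C₀ = Dose / Vd = 206.0 / 207 = 0.9952 mg/L
k = ln2 / t½ = 0.693147 / 19.0 = 0.03648 h⁻¹
t = ln(C₀ / C) / k = ln(0.9952 / 0.192) / 0.03648
  = ln(5.183) / 0.03648 = 1.645 / 0.03648 = 45.09 h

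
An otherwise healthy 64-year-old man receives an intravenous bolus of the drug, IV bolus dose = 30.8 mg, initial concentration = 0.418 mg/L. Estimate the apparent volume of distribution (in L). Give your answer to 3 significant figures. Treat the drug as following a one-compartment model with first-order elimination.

73.7 L

Vd = Dose / C₀ = 30.80 / 0.418 = 73.68 L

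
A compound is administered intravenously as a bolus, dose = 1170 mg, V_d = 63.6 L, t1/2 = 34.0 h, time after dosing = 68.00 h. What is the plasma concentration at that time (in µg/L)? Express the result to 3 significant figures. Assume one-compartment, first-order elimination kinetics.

4600 µg/L

C₀ = Dose / Vd = 1170 / 63.6 = 18.40 mg/L
k = ln2 / t½ = 0.693147 / 34.0 = 0.02039 h⁻¹
t / t½ = 68.00 / 34.0 = 2 half-lives
C = C₀ × (1/2)^2 = 18.40 × 0.2500 = 4.600 mg/L
Convert: 4.600 mg/L × 1000 = 4600 µg/L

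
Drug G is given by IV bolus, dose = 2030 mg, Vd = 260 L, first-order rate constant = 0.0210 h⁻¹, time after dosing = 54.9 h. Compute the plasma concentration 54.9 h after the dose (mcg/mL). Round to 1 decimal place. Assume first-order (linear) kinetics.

C₀ = Dose / Vd = 2030 / 260 = 7.808 mg/L
C = C₀ · e^(−k·t) = 7.808 × e^(−0.02100 × 54.9)
  = 7.808 × 0.3157 = 2.465 mg/L
(2.465 mg/L = 2.465 mcg/mL)

2.5 mcg/mL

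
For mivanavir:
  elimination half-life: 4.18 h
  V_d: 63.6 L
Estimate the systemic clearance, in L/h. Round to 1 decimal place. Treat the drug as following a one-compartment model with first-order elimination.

k = ln2 / t½ = 0.693147 / 4.18 = 0.1658 h⁻¹
CL = k × Vd = 0.1658 × 63.6 = 10.54 L/h

10.5 L/h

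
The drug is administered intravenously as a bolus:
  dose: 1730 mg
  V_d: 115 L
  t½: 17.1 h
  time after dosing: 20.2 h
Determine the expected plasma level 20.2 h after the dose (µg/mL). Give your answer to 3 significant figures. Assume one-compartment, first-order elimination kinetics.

6.63 µg/mL

C₀ = Dose / Vd = 1730 / 115 = 15.04 mg/L
k = ln2 / t½ = 0.693147 / 17.1 = 0.04053 h⁻¹
C = C₀ · e^(−k·t) = 15.04 × e^(−0.04053 × 20.2)
  = 15.04 × 0.4410 = 6.633 mg/L
(6.633 mg/L = 6.633 µg/mL)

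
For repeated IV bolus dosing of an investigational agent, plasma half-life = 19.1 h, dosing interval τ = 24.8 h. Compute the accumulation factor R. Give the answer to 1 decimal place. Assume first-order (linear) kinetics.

1.7

k = ln2 / t½ = 0.693147 / 19.1 = 0.03629 h⁻¹
e^(−kτ) = e^(−0.03629 × 24.8) = 0.4066
Accumulation ratio R = 1 / (1 − e^(−kτ)) = 1 / (1 − 0.4066) = 1.685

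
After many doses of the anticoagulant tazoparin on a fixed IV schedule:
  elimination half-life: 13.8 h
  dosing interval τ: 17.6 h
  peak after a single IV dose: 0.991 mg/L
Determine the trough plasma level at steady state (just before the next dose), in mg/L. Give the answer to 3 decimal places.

0.698 mg/L

k = ln2 / t½ = 0.693147 / 13.8 = 0.05023 h⁻¹
e^(−kτ) = e^(−0.05023 × 17.6) = 0.4131
Accumulation ratio R = 1 / (1 − e^(−kτ)) = 1 / (1 − 0.4131) = 1.704
Steady-state trough = C₀ × R × e^(−kτ) = 0.991 × 1.704 × 0.4131 = 0.6976 mg/L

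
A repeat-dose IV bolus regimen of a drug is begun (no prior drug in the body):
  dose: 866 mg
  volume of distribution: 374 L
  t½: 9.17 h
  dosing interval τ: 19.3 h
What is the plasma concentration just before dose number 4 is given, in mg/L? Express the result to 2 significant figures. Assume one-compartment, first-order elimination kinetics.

C₀ per dose = Dose / Vd = 866 / 374 = 2.316 mg/L
k = ln2 / t½ = 0.693147 / 9.17 = 0.07559 h⁻¹
Fraction remaining after one interval: r = e^(−kτ) = e^(−0.07559 × 19.3) = 0.2325
Before dose 4, 3 doses have been given (aged 1τ, 2τ, 3τ).
C_trough = C₀ × (r + r² + … + r^3) = C₀ × r(1−r^3)/(1−r)
        = 2.316 × 0.2325 × (1 − 0.01257) / (1 − 0.2325) = 0.6928 mg/L

0.69 mg/L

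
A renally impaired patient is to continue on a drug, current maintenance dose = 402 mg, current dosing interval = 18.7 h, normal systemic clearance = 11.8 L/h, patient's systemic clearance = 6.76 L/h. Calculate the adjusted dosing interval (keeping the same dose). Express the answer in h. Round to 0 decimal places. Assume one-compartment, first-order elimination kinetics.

To keep the same average steady-state level, dosing rate must scale with clearance.
CL ratio = 6.76 / 11.8 = 0.5729
New interval (same dose) = 18.7 / 0.5729 = 32.64 h

33 h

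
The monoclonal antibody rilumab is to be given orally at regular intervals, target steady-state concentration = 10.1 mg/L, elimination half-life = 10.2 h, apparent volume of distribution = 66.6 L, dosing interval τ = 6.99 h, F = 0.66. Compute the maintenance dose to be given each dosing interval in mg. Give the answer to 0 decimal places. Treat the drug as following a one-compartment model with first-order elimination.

k = ln2 / t½ = 0.693147 / 10.2 = 0.06796 h⁻¹
CL = k × Vd = 0.06796 × 66.6 = 4.526 L/h
At steady state, F × (Dose/τ) = Css × CL.
Dose = Css × CL × τ / F = 10.1 × 4.526 × 6.99 / 0.66 = 484.1 mg

484 mg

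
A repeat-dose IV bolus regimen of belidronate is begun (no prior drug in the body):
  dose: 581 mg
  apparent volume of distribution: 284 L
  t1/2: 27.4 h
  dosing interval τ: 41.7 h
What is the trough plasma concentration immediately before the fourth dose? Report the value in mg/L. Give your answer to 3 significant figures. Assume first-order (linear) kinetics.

C₀ per dose = Dose / Vd = 581 / 284 = 2.046 mg/L
k = ln2 / t½ = 0.693147 / 27.4 = 0.02530 h⁻¹
Fraction remaining after one interval: r = e^(−kτ) = e^(−0.02530 × 41.7) = 0.3482
Before dose 4, 3 doses have been given (aged 1τ, 2τ, 3τ).
C_trough = C₀ × (r + r² + … + r^3) = C₀ × r(1−r^3)/(1−r)
        = 2.046 × 0.3482 × (1 − 0.04222) / (1 − 0.3482) = 1.047 mg/L

1.05 mg/L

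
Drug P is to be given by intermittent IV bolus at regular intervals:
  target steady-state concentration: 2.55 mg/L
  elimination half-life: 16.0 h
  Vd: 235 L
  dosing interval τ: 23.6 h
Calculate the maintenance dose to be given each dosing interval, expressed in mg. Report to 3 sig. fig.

k = ln2 / t½ = 0.693147 / 16.0 = 0.04332 h⁻¹
CL = k × Vd = 0.04332 × 235 = 10.18 L/h
At steady state, Dose/τ = Css × CL.
Dose = Css × CL × τ = 2.55 × 10.18 × 23.6 = 612.6 mg

613 mg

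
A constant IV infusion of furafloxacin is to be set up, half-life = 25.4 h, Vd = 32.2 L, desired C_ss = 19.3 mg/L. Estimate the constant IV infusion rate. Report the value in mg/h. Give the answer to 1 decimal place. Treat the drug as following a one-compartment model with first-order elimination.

17.0 mg/h

k = ln2 / t½ = 0.693147 / 25.4 = 0.02729 h⁻¹
CL = k × Vd = 0.02729 × 32.2 = 0.8787 L/h
At steady state, infusion rate R₀ = Css × CL = 19.3 × 0.8787 = 16.96 mg/h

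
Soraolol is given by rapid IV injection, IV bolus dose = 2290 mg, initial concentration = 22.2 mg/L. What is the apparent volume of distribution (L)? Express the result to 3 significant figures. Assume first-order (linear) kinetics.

Vd = Dose / C₀ = 2290 / 22.2 = 103.2 L

103 L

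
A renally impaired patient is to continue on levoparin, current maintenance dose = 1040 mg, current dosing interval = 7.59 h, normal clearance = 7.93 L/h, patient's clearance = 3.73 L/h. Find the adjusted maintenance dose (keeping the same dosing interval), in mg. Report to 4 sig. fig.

489.2 mg

To keep the same average steady-state level, dosing rate must scale with clearance.
CL ratio = 3.73 / 7.93 = 0.4704
New dose (same interval) = 1040 × 0.4704 = 489.2 mg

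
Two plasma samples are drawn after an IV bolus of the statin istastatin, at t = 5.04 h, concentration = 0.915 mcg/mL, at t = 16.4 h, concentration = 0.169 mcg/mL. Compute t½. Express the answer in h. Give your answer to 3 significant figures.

k = ln(C₁/C₂) / (t₂ − t₁) = ln(0.915/0.169) / (16.4 − 5.04)
  = 1.689 / 11.36 = 0.1487 h⁻¹
t½ = ln2 / k = 0.693147 / 0.1487 = 4.661 h

4.66 h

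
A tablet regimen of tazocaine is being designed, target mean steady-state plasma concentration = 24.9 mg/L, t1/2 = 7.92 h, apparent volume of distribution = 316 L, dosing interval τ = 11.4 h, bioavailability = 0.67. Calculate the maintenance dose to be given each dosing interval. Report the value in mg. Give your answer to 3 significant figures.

k = ln2 / t½ = 0.693147 / 7.92 = 0.08752 h⁻¹
CL = k × Vd = 0.08752 × 316 = 27.66 L/h
At steady state, F × (Dose/τ) = Css × CL.
Dose = Css × CL × τ / F = 24.9 × 27.66 × 11.4 / 0.67 = 11720 mg

11700 mg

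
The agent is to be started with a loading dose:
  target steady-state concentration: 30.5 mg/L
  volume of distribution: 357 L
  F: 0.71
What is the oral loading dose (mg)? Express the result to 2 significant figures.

LD = Css × Vd / F = 30.5 × 357 / 0.71 = 15340 mg

15000 mg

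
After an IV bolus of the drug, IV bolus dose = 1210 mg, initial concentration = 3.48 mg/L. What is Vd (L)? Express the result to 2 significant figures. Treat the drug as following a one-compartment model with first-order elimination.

350 L

Vd = Dose / C₀ = 1210 / 3.48 = 347.7 L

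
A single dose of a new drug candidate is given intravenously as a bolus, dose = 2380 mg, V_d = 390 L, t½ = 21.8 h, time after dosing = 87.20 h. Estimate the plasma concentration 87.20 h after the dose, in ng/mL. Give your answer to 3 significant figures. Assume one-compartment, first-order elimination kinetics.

C₀ = Dose / Vd = 2380 / 390 = 6.103 mg/L
k = ln2 / t½ = 0.693147 / 21.8 = 0.03180 h⁻¹
t / t½ = 87.20 / 21.8 = 4 half-lives
C = C₀ × (1/2)^4 = 6.103 × 0.06250 = 0.3814 mg/L
Convert: 0.3814 mg/L × 1000 = 381.4 ng/mL

381 ng/mL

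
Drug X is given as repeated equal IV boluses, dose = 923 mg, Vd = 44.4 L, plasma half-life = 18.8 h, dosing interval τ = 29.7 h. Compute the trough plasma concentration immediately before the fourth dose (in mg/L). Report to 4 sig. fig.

10.06 mg/L

C₀ per dose = Dose / Vd = 923 / 44.4 = 20.79 mg/L
k = ln2 / t½ = 0.693147 / 18.8 = 0.03687 h⁻¹
Fraction remaining after one interval: r = e^(−kτ) = e^(−0.03687 × 29.7) = 0.3345
Before dose 4, 3 doses have been given (aged 1τ, 2τ, 3τ).
C_trough = C₀ × (r + r² + … + r^3) = C₀ × r(1−r^3)/(1−r)
        = 20.79 × 0.3345 × (1 − 0.03743) / (1 − 0.3345) = 10.06 mg/L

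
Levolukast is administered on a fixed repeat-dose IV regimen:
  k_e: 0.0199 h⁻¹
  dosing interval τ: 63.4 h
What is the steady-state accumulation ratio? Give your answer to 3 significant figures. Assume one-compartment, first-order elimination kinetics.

1.40

e^(−kτ) = e^(−0.01990 × 63.4) = 0.2832
Accumulation ratio R = 1 / (1 − e^(−kτ)) = 1 / (1 − 0.2832) = 1.395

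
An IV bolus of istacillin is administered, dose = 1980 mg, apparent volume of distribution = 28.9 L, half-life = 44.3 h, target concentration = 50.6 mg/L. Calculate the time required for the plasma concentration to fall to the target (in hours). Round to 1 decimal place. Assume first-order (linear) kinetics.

19.4 h

C₀ = Dose / Vd = 1980 / 28.9 = 68.51 mg/L
k = ln2 / t½ = 0.693147 / 44.3 = 0.01565 h⁻¹
t = ln(C₀ / C) / k = ln(68.51 / 50.6) / 0.01565
  = ln(1.354) / 0.01565 = 0.3031 / 0.01565 = 19.37 h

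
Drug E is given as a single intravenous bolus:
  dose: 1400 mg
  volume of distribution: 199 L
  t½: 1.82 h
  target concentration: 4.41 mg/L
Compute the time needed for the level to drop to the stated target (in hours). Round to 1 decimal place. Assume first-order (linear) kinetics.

C₀ = Dose / Vd = 1400 / 199 = 7.035 mg/L
k = ln2 / t½ = 0.693147 / 1.82 = 0.3809 h⁻¹
t = ln(C₀ / C) / k = ln(7.035 / 4.41) / 0.3809
  = ln(1.595) / 0.3809 = 0.4669 / 0.3809 = 1.226 h

1.2 h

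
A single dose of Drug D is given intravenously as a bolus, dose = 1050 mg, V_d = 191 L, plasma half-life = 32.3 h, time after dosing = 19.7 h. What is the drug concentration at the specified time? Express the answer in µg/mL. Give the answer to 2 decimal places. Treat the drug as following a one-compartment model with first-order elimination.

C₀ = Dose / Vd = 1050 / 191 = 5.497 mg/L
k = ln2 / t½ = 0.693147 / 32.3 = 0.02146 h⁻¹
C = C₀ · e^(−k·t) = 5.497 × e^(−0.02146 × 19.7)
  = 5.497 × 0.6552 = 3.602 mg/L
(3.602 mg/L = 3.602 µg/mL)

3.60 µg/mL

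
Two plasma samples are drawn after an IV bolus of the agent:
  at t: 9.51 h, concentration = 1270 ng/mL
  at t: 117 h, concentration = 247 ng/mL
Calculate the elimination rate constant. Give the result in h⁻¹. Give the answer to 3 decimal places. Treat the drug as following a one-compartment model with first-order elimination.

k = ln(C₁/C₂) / (t₂ − t₁) = ln(1270/247) / (117 − 9.51)
  = 1.637 / 107.5 = 0.01523 h⁻¹

0.015 h⁻¹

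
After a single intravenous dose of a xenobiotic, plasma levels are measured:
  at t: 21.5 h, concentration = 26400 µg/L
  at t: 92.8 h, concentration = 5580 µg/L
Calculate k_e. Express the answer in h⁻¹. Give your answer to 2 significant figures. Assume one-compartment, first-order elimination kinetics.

0.022 h⁻¹

k = ln(C₁/C₂) / (t₂ − t₁) = ln(26400/5580) / (92.8 − 21.5)
  = 1.554 / 71.30 = 0.02180 h⁻¹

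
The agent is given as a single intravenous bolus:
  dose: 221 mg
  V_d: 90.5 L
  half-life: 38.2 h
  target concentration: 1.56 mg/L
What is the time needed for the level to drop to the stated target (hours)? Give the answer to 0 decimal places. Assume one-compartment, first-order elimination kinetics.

25 h

C₀ = Dose / Vd = 221.0 / 90.5 = 2.442 mg/L
k = ln2 / t½ = 0.693147 / 38.2 = 0.01815 h⁻¹
t = ln(C₀ / C) / k = ln(2.442 / 1.56) / 0.01815
  = ln(1.565) / 0.01815 = 0.4479 / 0.01815 = 24.68 h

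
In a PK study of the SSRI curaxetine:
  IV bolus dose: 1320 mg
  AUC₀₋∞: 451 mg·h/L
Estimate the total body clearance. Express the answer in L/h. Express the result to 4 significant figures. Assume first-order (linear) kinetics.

CL = Dose / AUC = 1320 / 451 = 2.927 L/h

2.927 L/h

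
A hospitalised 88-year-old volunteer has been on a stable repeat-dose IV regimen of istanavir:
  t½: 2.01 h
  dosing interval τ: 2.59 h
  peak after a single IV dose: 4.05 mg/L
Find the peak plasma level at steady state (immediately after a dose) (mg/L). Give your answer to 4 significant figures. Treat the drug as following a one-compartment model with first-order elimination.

k = ln2 / t½ = 0.693147 / 2.01 = 0.3448 h⁻¹
e^(−kτ) = e^(−0.3448 × 2.59) = 0.4094
Accumulation ratio R = 1 / (1 − e^(−kτ)) = 1 / (1 − 0.4094) = 1.693
Steady-state peak = C₀ × R = 4.05 × 1.693 = 6.857 mg/L

6.857 mg/L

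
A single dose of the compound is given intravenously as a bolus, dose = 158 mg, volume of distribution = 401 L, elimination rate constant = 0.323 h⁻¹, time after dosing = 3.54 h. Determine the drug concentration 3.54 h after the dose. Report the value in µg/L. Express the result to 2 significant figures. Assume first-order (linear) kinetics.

130 µg/L

C₀ = Dose / Vd = 158.0 / 401 = 0.3940 mg/L
C = C₀ · e^(−k·t) = 0.3940 × e^(−0.3230 × 3.54)
  = 0.3940 × 0.3187 = 0.1256 mg/L
Convert: 0.1256 mg/L × 1000 = 125.6 µg/L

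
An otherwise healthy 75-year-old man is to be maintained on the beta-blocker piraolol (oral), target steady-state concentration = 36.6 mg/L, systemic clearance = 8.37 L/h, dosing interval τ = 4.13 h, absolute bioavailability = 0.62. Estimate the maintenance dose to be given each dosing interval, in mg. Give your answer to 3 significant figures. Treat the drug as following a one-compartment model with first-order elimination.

2040 mg

At steady state, F × (Dose/τ) = Css × CL.
Dose = Css × CL × τ / F = 36.6 × 8.370 × 4.13 / 0.62 = 2041 mg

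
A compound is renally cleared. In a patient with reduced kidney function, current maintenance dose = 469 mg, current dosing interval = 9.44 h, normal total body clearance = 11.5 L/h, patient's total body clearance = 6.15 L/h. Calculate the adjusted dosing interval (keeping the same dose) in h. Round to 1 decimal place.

17.7 h

To keep the same average steady-state level, dosing rate must scale with clearance.
CL ratio = 6.15 / 11.5 = 0.5348
New interval (same dose) = 9.44 / 0.5348 = 17.65 h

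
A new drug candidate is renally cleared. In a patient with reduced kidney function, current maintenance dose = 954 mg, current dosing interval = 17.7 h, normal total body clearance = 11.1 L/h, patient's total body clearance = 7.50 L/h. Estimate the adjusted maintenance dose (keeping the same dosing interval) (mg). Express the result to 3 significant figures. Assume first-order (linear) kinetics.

To keep the same average steady-state level, dosing rate must scale with clearance.
CL ratio = 7.50 / 11.1 = 0.6757
New dose (same interval) = 954 × 0.6757 = 644.6 mg

645 mg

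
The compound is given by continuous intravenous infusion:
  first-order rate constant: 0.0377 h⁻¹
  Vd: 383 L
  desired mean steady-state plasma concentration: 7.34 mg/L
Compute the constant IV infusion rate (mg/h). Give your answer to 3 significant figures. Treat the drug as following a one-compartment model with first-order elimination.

106 mg/h

CL = k × Vd = 0.03770 × 383 = 14.44 L/h
At steady state, infusion rate R₀ = Css × CL = 7.34 × 14.44 = 106.0 mg/h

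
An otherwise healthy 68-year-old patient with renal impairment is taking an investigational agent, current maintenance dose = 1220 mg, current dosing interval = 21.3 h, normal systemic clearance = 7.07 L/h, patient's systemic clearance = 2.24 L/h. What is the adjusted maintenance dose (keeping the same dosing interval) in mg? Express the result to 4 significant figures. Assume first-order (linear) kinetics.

To keep the same average steady-state level, dosing rate must scale with clearance.
CL ratio = 2.24 / 7.07 = 0.3168
New dose (same interval) = 1220 × 0.3168 = 386.5 mg

386.5 mg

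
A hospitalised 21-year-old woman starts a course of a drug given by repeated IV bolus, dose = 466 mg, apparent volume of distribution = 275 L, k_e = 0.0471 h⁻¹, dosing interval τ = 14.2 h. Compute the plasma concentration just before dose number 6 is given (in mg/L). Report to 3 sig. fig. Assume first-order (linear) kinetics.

C₀ per dose = Dose / Vd = 466 / 275 = 1.695 mg/L
Fraction remaining after one interval: r = e^(−kτ) = e^(−0.04710 × 14.2) = 0.5123
Before dose 6, 5 doses have been given (aged 1τ, 2τ, 3τ, 4τ, 5τ).
C_trough = C₀ × (r + r² + … + r^5) = C₀ × r(1−r^5)/(1−r)
        = 1.695 × 0.5123 × (1 − 0.03529) / (1 − 0.5123) = 1.718 mg/L

1.72 mg/L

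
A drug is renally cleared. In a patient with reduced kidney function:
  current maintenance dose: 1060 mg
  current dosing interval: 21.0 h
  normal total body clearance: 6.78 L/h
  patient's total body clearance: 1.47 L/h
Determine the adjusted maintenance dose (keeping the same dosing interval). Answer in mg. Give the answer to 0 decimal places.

230 mg

To keep the same average steady-state level, dosing rate must scale with clearance.
CL ratio = 1.47 / 6.78 = 0.2168
New dose (same interval) = 1060 × 0.2168 = 229.8 mg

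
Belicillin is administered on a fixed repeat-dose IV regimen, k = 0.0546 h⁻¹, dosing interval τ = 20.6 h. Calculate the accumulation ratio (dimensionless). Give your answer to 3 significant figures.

e^(−kτ) = e^(−0.05460 × 20.6) = 0.3247
Accumulation ratio R = 1 / (1 − e^(−kτ)) = 1 / (1 − 0.3247) = 1.481

1.48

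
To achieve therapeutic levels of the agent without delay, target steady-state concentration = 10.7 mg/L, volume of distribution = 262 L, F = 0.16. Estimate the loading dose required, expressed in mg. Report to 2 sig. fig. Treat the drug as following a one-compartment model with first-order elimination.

18000 mg

LD = Css × Vd / F = 10.7 × 262 / 0.16 = 17520 mg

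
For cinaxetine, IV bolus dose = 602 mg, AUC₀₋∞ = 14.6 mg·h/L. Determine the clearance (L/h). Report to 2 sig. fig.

CL = Dose / AUC = 602 / 14.6 = 41.23 L/h

41 L/h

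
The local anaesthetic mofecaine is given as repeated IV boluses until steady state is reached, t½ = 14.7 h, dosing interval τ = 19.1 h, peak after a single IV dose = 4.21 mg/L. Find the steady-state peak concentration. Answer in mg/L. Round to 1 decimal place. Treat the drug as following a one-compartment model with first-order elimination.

7.1 mg/L

k = ln2 / t½ = 0.693147 / 14.7 = 0.04715 h⁻¹
e^(−kτ) = e^(−0.04715 × 19.1) = 0.4063
Accumulation ratio R = 1 / (1 − e^(−kτ)) = 1 / (1 − 0.4063) = 1.684
Steady-state peak = C₀ × R = 4.21 × 1.684 = 7.090 mg/L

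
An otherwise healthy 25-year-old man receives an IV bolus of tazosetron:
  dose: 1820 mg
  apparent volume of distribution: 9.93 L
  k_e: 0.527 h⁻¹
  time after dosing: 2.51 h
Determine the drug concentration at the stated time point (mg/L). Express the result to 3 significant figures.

C₀ = Dose / Vd = 1820 / 9.93 = 183.3 mg/L
C = C₀ · e^(−k·t) = 183.3 × e^(−0.5270 × 2.51)
  = 183.3 × 0.2664 = 48.83 mg/L

48.8 mg/L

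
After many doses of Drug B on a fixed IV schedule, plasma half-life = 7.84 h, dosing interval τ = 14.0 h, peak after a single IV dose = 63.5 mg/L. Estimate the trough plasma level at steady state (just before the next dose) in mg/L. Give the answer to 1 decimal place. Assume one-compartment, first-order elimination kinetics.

k = ln2 / t½ = 0.693147 / 7.84 = 0.08841 h⁻¹
e^(−kτ) = e^(−0.08841 × 14.0) = 0.2900
Accumulation ratio R = 1 / (1 − e^(−kτ)) = 1 / (1 − 0.2900) = 1.408
Steady-state trough = C₀ × R × e^(−kτ) = 63.5 × 1.408 × 0.2900 = 25.93 mg/L

25.9 mg/L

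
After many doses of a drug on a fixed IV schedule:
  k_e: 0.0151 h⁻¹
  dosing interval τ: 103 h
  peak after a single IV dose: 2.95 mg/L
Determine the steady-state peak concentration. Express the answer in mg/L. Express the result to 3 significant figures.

e^(−kτ) = e^(−0.01510 × 103) = 0.2111
Accumulation ratio R = 1 / (1 − e^(−kτ)) = 1 / (1 − 0.2111) = 1.268
Steady-state peak = C₀ × R = 2.95 × 1.268 = 3.741 mg/L

3.74 mg/L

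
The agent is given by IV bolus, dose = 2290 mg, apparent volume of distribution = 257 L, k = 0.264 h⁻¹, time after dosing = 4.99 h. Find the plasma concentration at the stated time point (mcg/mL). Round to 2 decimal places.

2.39 mcg/mL

C₀ = Dose / Vd = 2290 / 257 = 8.911 mg/L
C = C₀ · e^(−k·t) = 8.911 × e^(−0.2640 × 4.99)
  = 8.911 × 0.2678 = 2.386 mg/L
(2.386 mg/L = 2.386 mcg/mL)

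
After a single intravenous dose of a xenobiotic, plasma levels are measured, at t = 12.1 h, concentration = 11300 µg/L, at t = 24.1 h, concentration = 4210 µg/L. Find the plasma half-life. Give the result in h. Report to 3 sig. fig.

8.42 h

k = ln(C₁/C₂) / (t₂ − t₁) = ln(11300/4210) / (24.1 − 12.1)
  = 0.9873 / 12.00 = 0.08228 h⁻¹
t½ = ln2 / k = 0.693147 / 0.08228 = 8.424 h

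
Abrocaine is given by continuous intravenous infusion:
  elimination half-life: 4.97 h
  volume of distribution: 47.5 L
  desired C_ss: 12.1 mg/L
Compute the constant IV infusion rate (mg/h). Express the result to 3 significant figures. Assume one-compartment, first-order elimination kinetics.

80.2 mg/h

k = ln2 / t½ = 0.693147 / 4.97 = 0.1395 h⁻¹
CL = k × Vd = 0.1395 × 47.5 = 6.626 L/h
At steady state, infusion rate R₀ = Css × CL = 12.1 × 6.626 = 80.17 mg/h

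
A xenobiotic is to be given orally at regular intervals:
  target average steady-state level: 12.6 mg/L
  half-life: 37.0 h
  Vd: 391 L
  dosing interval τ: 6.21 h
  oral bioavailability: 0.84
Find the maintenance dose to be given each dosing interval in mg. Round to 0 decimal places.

682 mg

k = ln2 / t½ = 0.693147 / 37.0 = 0.01873 h⁻¹
CL = k × Vd = 0.01873 × 391 = 7.323 L/h
At steady state, F × (Dose/τ) = Css × CL.
Dose = Css × CL × τ / F = 12.6 × 7.323 × 6.21 / 0.84 = 682.1 mg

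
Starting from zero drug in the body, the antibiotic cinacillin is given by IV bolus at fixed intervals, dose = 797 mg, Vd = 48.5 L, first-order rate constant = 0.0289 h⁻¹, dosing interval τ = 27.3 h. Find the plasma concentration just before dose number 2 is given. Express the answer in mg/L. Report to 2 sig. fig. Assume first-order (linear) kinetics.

C₀ per dose = Dose / Vd = 797 / 48.5 = 16.43 mg/L
Fraction remaining after one interval: r = e^(−kτ) = e^(−0.02890 × 27.3) = 0.4543
Before dose 2, 1 dose has been given (aged 1τ).
C_trough = C₀ × r = 16.43 × 0.4543 = 7.464 mg/L

7.5 mg/L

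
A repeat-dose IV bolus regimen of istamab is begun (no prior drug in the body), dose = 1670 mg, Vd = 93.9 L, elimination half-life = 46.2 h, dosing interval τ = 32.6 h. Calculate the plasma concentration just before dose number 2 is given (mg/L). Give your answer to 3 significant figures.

10.9 mg/L

C₀ per dose = Dose / Vd = 1670 / 93.9 = 17.78 mg/L
k = ln2 / t½ = 0.693147 / 46.2 = 0.01500 h⁻¹
Fraction remaining after one interval: r = e^(−kτ) = e^(−0.01500 × 32.6) = 0.6132
Before dose 2, 1 dose has been given (aged 1τ).
C_trough = C₀ × r = 17.78 × 0.6132 = 10.90 mg/L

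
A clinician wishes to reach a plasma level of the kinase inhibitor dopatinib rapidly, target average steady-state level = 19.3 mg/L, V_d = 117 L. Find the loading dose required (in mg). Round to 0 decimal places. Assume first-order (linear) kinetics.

LD = Css × Vd = 19.3 × 117 = 2258 mg

2258 mg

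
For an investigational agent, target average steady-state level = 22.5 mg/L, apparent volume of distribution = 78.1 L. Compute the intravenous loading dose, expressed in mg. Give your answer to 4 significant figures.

LD = Css × Vd = 22.5 × 78.1 = 1757 mg

1757 mg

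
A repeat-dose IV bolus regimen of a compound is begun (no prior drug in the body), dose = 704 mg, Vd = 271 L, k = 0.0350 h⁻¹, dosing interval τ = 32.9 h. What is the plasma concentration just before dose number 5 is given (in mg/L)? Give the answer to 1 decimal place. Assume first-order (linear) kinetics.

1.2 mg/L

C₀ per dose = Dose / Vd = 704 / 271 = 2.598 mg/L
Fraction remaining after one interval: r = e^(−kτ) = e^(−0.03500 × 32.9) = 0.3162
Before dose 5, 4 doses have been given (aged 1τ, 2τ, 3τ, 4τ).
C_trough = C₀ × (r + r² + … + r^4) = C₀ × r(1−r^4)/(1−r)
        = 2.598 × 0.3162 × (1 − 0.009996) / (1 − 0.3162) = 1.189 mg/L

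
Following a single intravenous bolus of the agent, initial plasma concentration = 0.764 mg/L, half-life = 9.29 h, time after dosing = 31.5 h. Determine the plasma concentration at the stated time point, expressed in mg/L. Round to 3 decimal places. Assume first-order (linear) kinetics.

0.073 mg/L

k = ln2 / t½ = 0.693147 / 9.29 = 0.07461 h⁻¹
C = C₀ · e^(−k·t) = 0.7640 × e^(−0.07461 × 31.5)
  = 0.7640 × 0.09535 = 0.07285 mg/L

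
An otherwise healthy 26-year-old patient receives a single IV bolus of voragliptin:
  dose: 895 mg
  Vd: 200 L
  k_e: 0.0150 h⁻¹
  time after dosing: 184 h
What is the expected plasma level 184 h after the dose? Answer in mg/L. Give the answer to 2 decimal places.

C₀ = Dose / Vd = 895.0 / 200 = 4.475 mg/L
C = C₀ · e^(−k·t) = 4.475 × e^(−0.01500 × 184)
  = 4.475 × 0.06329 = 0.2832 mg/L

0.28 mg/L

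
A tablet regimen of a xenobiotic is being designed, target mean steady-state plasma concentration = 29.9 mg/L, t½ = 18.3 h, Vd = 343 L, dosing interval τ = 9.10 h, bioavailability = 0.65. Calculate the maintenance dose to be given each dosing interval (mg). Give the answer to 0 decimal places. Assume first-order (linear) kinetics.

5438 mg

k = ln2 / t½ = 0.693147 / 18.3 = 0.03788 h⁻¹
CL = k × Vd = 0.03788 × 343 = 12.99 L/h
At steady state, F × (Dose/τ) = Css × CL.
Dose = Css × CL × τ / F = 29.9 × 12.99 × 9.10 / 0.65 = 5438 mg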